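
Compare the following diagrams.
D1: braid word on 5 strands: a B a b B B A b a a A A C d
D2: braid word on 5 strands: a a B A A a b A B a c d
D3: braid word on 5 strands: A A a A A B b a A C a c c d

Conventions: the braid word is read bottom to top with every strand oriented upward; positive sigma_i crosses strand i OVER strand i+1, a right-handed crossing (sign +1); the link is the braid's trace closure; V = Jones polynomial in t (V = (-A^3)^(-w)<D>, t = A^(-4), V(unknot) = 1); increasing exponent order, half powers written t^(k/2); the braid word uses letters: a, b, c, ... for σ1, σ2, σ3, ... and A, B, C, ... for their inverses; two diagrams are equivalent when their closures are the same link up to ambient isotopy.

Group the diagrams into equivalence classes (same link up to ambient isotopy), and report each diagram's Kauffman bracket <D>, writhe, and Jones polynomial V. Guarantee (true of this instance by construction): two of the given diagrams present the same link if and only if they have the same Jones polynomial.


grouping into links: {D1} | {D2} | {D3}
V(D1) = t^-2 + 2 + t^2  (w 0, c 14, <D> = A^-8 + 2 + A^8)
D2 (bracket A^-6 + A^2 + A^10 + A^18; 12 crossings at w = +2): V = t^-3 + t^-1 + t + t^3
D3 (bracket 1 + A^4 + A^8 + A^12; 14 crossings at w = 0): V = t^-3 + t^-2 + t^-1 + 1
why: V(t) takes 3 values over 3 diagrams, fixing the grouping


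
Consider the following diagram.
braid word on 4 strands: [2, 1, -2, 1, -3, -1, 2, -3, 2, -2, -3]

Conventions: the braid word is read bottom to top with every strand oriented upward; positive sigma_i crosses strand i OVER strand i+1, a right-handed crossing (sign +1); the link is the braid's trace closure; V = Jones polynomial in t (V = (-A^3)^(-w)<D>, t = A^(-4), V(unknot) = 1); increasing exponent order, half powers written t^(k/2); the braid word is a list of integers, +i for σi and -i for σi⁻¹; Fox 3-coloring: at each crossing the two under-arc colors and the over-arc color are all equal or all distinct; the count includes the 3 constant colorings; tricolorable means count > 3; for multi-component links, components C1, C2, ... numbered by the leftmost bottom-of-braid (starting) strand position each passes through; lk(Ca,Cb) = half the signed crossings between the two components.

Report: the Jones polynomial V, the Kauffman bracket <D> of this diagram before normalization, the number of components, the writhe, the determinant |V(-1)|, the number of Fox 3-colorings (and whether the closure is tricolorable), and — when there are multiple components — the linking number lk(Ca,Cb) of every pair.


Jones polynomial: V(t) = -t^-4 + t^-3 + t^-1
<D> = -A - A^9 + A^13; writhe -1
components 1, writhe -1 (11 crossings)
3-colorings: 9 of 3^11, det 3 — tricolorable
note: det 3 = |V(-1)|; divisible by 3, so tricolorable


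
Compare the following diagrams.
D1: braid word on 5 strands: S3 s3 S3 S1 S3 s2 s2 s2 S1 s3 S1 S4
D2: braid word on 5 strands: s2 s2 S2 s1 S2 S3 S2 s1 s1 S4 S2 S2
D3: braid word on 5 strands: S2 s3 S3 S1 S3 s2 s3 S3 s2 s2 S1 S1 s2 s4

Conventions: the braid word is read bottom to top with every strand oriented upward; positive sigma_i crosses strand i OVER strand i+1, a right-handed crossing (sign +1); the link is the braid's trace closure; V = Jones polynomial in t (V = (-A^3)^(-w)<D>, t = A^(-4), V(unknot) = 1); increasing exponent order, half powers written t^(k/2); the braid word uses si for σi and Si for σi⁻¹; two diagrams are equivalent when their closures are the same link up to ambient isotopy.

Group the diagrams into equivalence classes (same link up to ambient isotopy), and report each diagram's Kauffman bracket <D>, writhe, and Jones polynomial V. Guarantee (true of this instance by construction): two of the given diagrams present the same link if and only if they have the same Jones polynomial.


classes: {D1, D3} | {D2}
V(D1) = -t^-3 + t^-2 - t^-1 + 3 - t + t^2 - t^3  [12 crossings, <D> = -A^-18 + A^-14 - A^-10 + 3A^-6 - A^-2 + A^2 - A^6, w = -2]
D2 (bracket -A^-18 + 2A^-14 - 2A^-10 + 3A^-6 - 2A^-2 + 2A^2 - A^6; 12 crossings at w = -2): V = -t^-3 + 2t^-2 - 2t^-1 + 3 - 2t + 2t^2 - t^3
D3 (bracket -A^-12 + A^-8 - A^-4 + 3 - A^4 + A^8 - A^12; 14 crossings at w = 0): V = -t^-3 + t^-2 - t^-1 + 3 - t + t^2 - t^3
note: comparing 3 Jones polynomials yields 2 groups


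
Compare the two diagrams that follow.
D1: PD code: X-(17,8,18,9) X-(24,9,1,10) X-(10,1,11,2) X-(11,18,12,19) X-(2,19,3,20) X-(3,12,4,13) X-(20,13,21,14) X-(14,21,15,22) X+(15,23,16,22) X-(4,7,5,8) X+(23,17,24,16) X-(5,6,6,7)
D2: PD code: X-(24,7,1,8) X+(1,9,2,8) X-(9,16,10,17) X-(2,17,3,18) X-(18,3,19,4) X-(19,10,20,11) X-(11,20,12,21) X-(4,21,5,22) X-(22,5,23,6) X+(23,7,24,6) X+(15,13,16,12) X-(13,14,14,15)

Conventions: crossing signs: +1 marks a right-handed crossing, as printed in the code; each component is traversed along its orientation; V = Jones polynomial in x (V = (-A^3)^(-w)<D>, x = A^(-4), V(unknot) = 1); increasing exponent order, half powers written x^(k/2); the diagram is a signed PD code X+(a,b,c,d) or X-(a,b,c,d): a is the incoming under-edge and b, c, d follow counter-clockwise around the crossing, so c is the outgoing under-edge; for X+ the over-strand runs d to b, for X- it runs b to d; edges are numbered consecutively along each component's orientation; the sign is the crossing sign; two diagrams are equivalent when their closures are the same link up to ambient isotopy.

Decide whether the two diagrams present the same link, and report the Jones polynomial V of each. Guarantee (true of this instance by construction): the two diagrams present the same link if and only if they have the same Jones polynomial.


same link: yes
V(D1) = -x^-7 + x^-6 - x^-5 + x^-4 + x^-2  [12 crossings, <D> = A^-16 + A^-8 - A^-4 + 1 - A^4, w = -8]
V(D2) = -x^-7 + x^-6 - x^-5 + x^-4 + x^-2  (w -6, c 12, <D> = A^-10 + A^-2 - A^2 + A^6 - A^10)
note: all 2 diagrams share one V(x), hence one class


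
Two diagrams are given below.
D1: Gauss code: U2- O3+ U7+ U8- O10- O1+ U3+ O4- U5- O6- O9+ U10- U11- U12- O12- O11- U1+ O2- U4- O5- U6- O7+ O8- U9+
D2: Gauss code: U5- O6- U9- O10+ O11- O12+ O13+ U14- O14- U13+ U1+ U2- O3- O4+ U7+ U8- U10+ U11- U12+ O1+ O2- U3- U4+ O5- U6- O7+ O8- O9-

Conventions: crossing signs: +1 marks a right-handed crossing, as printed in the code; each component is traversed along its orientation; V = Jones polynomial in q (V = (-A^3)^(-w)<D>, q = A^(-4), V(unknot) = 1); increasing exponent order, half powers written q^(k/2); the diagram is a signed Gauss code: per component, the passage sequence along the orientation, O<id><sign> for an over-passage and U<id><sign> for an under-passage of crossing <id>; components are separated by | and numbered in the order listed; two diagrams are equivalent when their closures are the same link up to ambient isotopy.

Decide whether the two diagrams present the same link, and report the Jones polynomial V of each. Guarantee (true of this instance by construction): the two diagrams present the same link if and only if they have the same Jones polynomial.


same link: yes
V(D1) = -q^-4 + q^-3 + q^-1  [12 crossings, <D> = A^-8 + 1 - A^4, w = -4]
V(D2) = -q^-4 + q^-3 + q^-1  [14 crossings, <D> = A^-2 + A^6 - A^10, w = -2]
insight: Reidemeister moves carry D1 (12 crossings) to D2 (14)


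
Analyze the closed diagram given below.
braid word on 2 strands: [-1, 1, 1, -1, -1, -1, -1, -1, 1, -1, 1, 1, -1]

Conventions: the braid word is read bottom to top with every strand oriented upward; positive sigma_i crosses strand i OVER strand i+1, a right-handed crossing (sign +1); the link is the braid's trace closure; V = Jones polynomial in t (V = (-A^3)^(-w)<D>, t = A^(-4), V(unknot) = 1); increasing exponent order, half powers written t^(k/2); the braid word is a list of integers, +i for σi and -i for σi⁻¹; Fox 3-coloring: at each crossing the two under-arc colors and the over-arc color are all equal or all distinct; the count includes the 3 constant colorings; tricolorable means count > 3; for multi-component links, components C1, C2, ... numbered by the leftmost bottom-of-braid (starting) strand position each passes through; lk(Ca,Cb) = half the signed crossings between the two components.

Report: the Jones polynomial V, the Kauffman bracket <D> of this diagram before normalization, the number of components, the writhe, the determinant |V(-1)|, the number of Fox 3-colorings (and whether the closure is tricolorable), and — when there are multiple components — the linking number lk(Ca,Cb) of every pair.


V = -t^-4 + t^-3 + t^-1
<D> = -A^-5 - A^3 + A^7 (w = -3)
1 component over 13 crossings, w = -3
9 Fox colorings among 3^13, |V(-1)| = 3: tricolorable
why: one generator, power 3: the (2,3) torus pattern


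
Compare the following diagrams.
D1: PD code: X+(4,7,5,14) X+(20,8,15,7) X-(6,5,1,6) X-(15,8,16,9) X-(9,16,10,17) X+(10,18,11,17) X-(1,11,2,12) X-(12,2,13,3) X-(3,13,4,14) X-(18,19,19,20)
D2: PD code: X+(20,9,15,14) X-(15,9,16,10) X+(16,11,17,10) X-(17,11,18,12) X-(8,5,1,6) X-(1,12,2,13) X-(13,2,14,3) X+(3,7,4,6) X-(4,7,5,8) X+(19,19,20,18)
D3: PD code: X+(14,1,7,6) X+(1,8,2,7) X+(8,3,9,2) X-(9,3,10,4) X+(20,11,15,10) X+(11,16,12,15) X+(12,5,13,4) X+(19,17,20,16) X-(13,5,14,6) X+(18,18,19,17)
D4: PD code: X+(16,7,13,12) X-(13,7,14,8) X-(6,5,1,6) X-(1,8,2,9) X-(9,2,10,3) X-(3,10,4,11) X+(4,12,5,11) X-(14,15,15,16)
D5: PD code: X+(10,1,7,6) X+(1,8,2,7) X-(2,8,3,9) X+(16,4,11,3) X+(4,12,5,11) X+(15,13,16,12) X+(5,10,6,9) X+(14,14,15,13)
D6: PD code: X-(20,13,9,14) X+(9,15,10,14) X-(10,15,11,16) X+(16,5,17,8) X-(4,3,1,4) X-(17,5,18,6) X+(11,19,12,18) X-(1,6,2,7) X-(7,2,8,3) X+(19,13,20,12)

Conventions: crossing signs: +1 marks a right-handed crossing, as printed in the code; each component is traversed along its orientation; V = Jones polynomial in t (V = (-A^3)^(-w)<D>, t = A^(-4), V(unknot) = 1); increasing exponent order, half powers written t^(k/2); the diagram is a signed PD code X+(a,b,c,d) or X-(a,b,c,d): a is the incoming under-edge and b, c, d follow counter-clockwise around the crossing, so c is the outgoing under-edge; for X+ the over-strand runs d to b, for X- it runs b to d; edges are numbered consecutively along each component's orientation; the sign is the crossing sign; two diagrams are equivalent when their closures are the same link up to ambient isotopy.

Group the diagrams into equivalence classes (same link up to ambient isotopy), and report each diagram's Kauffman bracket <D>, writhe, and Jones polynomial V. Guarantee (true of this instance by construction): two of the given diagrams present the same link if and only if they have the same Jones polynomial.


classes: {D1, D2, D4, D6} | {D3, D5}
V(D1) = t^-3 + t^-2 + t^-1 + 1  [10 crossings, <D> = A^-12 + A^-8 + A^-4 + 1, w = -4]
V(D2) = t^-3 + t^-2 + t^-1 + 1  [10 crossings, <D> = A^-6 + A^-2 + A^2 + A^6, w = -2]
V(D3) = t + 2t^3 + t^5  [10 crossings, <D> = A^-2 + 2A^6 + A^14, w = +6]
D4 (bracket A^-12 + A^-8 + A^-4 + 1; 8 crossings at w = -4): V = t^-3 + t^-2 + t^-1 + 1
V(D5) = t + 2t^3 + t^5  [8 crossings, <D> = A^-2 + 2A^6 + A^14, w = +6]
V(D6) = t^-3 + t^-2 + t^-1 + 1  [10 crossings, <D> = A^-6 + A^-2 + A^2 + A^6, w = -2]
note: V(t) takes 2 values over 6 diagrams, fixing the grouping


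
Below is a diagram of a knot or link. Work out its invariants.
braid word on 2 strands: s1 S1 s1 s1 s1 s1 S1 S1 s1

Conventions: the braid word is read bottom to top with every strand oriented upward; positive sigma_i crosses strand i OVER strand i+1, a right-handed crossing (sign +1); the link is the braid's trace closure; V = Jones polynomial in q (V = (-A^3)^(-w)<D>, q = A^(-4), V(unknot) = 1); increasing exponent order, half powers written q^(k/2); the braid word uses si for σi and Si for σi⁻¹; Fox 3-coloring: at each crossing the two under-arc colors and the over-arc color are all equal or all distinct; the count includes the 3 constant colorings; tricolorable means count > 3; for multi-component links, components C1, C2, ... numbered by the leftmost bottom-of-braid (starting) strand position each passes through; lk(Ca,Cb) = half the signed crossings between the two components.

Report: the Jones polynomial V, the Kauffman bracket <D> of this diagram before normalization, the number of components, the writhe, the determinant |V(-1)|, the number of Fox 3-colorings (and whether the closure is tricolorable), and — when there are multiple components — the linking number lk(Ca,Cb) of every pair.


V = q + q^3 - q^4
<D> = A^-7 - A^-3 - A^5 (w = +3)
1 component over 9 crossings, w = +3
9 Fox colorings among 3^9, |V(-1)| = 3: tricolorable
why: the span of V is 3, forcing >= 3 crossings in any diagram


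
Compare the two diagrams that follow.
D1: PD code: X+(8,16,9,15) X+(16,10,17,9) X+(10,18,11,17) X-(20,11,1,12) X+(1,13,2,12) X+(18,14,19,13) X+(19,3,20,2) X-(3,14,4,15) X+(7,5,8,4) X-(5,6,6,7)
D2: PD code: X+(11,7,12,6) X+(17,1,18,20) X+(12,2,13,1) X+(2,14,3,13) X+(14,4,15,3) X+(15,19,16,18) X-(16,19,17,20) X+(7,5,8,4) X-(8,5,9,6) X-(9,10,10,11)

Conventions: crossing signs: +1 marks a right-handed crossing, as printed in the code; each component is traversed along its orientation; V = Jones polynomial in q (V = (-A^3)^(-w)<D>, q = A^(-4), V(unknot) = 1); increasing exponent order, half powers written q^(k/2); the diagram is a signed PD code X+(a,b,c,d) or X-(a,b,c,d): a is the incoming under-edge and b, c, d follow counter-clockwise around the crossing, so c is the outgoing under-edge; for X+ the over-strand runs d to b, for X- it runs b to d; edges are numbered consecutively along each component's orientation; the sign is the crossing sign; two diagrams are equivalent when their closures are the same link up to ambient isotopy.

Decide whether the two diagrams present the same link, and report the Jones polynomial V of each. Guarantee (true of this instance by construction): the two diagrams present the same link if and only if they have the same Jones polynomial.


equivalent: yes
V(D1) = q + q^3 - q^4  (w +4, c 10, <D> = -A^-4 + 1 + A^8)
V(D2) = q + q^3 - q^4  [10 crossings, <D> = -A^-4 + 1 + A^8, w = +4]
key observation: from 10 to 10 crossings by R-moves: one link, two diagrams


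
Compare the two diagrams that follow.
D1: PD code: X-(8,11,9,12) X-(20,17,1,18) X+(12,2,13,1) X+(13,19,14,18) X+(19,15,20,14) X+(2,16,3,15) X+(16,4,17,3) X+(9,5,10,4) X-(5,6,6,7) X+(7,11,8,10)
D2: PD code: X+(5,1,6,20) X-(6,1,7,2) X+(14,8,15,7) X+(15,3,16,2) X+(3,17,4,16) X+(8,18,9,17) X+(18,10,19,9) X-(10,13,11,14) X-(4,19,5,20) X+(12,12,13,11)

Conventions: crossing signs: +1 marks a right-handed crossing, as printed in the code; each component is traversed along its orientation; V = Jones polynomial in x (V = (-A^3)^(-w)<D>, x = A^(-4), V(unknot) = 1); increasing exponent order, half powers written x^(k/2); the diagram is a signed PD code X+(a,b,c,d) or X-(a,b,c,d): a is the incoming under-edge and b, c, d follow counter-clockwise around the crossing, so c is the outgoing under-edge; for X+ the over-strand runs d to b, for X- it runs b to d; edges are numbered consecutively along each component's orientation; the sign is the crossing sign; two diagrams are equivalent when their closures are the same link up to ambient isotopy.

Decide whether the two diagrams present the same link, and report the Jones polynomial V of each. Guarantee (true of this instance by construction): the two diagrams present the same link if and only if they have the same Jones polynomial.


equivalent: yes
V(D1) = x - x^2 + 2x^3 - x^4 + x^5 - x^6  (w +4, c 10, <D> = -A^-12 + A^-8 - A^-4 + 2 - A^4 + A^8)
D2 (bracket -A^-12 + A^-8 - A^-4 + 2 - A^4 + A^8; 10 crossings at w = +4): V = x - x^2 + 2x^3 - x^4 + x^5 - x^6
why: Reidemeister moves carry D1 (10 crossings) to D2 (10)


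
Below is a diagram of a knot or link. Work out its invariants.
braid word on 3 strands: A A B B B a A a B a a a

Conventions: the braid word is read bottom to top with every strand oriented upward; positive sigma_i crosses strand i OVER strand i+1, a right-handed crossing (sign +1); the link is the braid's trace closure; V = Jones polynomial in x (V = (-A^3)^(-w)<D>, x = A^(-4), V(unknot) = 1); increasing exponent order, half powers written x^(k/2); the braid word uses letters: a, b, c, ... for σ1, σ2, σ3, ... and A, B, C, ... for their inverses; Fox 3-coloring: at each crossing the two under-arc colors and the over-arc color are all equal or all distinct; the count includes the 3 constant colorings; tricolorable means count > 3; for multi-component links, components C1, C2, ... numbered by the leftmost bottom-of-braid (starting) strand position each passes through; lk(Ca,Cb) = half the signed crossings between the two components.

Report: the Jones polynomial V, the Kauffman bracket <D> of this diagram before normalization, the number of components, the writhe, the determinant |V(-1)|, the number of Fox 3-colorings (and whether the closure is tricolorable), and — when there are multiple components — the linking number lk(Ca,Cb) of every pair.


Jones polynomial: V(x) = x^-5 - 2x^-4 + 2x^-3 - 2x^-2 + 2x^-1 - 1 + x
<D> = A^-10 - A^-6 + 2A^-2 - 2A^2 + 2A^6 - 2A^10 + A^14; writhe -2
components 1, writhe -2 (12 crossings)
3-colorings: 3 of 3^12, det 11 — not tricolorable
note: det 11 = |V(-1)|; not divisible by 3, so not tricolorable


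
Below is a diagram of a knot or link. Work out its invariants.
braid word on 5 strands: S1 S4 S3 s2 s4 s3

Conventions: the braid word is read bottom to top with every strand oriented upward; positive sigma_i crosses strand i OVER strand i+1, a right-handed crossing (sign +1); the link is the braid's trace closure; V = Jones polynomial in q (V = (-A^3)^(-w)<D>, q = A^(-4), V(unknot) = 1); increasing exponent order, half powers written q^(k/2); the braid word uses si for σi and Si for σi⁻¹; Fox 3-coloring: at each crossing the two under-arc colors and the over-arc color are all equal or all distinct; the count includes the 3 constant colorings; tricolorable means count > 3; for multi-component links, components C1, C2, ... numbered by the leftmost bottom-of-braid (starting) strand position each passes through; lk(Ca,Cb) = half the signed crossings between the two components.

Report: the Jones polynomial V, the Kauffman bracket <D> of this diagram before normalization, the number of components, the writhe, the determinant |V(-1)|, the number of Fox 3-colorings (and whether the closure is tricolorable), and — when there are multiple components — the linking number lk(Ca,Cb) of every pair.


V(q) = 1
bracket: 1, w = 0
1 component, writhe 0, over 6 crossings
det 1, colorings 3 of 3^6 — not tricolorable
observation: w = 0 shifts under R1 moves; the (-A^3)^(0) factor cancels that in V


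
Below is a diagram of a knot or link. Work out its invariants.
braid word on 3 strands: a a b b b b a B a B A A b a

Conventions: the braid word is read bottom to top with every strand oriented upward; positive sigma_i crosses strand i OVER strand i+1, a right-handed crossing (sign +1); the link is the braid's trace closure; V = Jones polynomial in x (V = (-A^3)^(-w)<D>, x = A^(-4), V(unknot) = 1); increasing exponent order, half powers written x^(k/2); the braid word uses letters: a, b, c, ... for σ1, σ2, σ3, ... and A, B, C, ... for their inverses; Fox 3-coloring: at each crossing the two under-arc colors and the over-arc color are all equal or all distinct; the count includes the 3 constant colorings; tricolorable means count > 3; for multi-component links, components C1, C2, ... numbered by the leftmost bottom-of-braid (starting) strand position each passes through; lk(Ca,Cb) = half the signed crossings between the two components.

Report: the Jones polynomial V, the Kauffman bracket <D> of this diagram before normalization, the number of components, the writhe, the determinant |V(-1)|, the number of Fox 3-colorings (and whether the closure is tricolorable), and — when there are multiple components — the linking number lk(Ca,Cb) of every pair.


V(x) = -x + 4x^2 - 7x^3 + 12x^4 - 14x^5 + 15x^6 - 14x^7 + 11x^8 - 7x^9 + 3x^10 - x^11
bracket: -A^-26 + 3A^-22 - 7A^-18 + 11A^-14 - 14A^-10 + 15A^-6 - 14A^-2 + 12A^2 - 7A^6 + 4A^10 - A^14, w = +6
1 component, writhe +6, over 14 crossings
det 89, colorings 3 of 3^14 — not tricolorable
observation: w = +6 shifts under R1 moves; the (-A^3)^(-6) factor cancels that in V


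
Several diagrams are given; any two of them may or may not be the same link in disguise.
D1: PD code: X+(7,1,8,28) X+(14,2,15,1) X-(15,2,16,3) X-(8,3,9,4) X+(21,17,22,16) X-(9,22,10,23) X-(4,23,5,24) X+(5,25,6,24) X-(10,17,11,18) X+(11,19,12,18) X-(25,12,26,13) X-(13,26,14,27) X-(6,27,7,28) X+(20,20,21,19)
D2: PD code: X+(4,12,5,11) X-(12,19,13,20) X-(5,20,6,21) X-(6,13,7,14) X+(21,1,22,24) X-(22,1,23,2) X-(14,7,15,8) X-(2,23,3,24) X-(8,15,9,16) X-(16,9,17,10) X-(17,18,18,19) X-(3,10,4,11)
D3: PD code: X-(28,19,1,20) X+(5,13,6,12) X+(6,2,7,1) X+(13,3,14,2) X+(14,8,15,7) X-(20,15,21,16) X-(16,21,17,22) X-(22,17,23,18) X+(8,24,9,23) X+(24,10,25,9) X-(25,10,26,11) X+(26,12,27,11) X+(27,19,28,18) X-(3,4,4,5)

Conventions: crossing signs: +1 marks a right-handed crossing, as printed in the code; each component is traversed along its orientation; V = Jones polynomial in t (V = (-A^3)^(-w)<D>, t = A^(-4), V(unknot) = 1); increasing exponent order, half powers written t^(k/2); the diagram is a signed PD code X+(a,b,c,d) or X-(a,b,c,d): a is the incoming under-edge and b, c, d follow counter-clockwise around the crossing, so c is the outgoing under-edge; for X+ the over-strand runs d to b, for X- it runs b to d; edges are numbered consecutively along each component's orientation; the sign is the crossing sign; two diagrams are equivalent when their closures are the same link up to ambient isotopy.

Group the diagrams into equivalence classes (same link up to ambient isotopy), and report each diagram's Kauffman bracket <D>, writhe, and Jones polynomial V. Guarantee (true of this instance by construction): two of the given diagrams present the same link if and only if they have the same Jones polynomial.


classes: {D1} | {D2} | {D3}
V(D1) = -t^-4 + t^-3 + t^-1  [14 crossings, <D> = A^-2 + A^6 - A^10, w = -2]
V(D2) = -t^-7 + t^-6 - t^-5 + t^-4 + t^-2  [12 crossings, <D> = A^-16 + A^-8 - A^-4 + 1 - A^4, w = -8]
V(D3) = -t^-2 + t^-1 - 1 + 3t - 2t^2 + 3t^3 - 2t^4 + t^5 - t^6  (w +2, c 14, <D> = -A^-18 + A^-14 - 2A^-10 + 3A^-6 - 2A^-2 + 3A^2 - A^6 + A^10 - A^14)
insight: 3 values of V(t) split the 3 diagrams


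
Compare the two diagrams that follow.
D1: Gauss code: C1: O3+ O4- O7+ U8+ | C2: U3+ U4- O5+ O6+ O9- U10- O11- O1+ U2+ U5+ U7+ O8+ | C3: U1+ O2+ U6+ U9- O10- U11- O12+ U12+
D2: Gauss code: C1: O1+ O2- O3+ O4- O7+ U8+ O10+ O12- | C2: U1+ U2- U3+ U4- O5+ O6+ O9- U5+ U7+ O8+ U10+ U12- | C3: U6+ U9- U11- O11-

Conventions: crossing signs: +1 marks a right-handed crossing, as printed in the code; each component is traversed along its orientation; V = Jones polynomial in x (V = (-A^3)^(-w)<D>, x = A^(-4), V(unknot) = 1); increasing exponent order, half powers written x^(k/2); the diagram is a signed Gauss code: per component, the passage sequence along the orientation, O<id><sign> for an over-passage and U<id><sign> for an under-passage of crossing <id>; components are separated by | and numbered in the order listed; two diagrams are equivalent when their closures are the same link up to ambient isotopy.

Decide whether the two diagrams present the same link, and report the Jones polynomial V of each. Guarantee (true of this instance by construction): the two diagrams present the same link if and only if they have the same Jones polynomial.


same link: yes
V(D1) = 1 + x + x^2 + x^3  [12 crossings, <D> = 1 + A^4 + A^8 + A^12, w = +4]
V(D2) = 1 + x + x^2 + x^3  (w +2, c 12, <D> = A^-6 + A^-2 + A^2 + A^6)
note: one V(x) for all 2 diagrams — one class (guaranteed)


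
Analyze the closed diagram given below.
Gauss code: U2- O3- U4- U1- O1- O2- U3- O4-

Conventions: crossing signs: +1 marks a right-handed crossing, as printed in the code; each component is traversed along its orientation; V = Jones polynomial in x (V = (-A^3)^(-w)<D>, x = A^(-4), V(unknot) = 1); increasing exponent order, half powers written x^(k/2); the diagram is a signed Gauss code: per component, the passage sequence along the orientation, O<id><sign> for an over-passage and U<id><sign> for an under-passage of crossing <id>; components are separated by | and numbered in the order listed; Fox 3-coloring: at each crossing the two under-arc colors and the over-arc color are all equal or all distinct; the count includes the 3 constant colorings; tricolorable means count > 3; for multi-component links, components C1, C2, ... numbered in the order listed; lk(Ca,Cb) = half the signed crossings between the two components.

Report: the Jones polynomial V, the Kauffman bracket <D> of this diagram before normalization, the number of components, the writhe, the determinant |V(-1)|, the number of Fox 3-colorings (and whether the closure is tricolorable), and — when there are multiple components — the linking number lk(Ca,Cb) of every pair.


V = -x^-4 + x^-3 + x^-1
<D> = A^-8 + 1 - A^4 (w = -4)
1 component over 4 crossings, w = -4
9 Fox colorings among 3^4, |V(-1)| = 3: tricolorable
why: w = -4 (over 4 crossings) is diagram-only; (-A^3)^(4) removes it from V


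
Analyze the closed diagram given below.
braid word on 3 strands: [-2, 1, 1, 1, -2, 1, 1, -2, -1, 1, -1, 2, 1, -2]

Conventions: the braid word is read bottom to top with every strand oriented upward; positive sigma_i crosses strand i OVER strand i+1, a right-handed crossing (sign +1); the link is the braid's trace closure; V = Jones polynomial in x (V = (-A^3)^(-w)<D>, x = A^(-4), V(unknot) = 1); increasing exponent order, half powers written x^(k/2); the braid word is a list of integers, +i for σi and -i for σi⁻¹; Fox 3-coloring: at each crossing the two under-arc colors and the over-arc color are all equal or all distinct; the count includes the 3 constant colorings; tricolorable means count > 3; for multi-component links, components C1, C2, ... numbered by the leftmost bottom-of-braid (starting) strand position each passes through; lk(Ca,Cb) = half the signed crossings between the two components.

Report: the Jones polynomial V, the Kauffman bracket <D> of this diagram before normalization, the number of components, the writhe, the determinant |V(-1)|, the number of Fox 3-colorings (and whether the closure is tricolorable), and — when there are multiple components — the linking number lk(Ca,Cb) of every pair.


V = x^-3 - 2x^-2 + 4x^-1 - 6 + 8x - 8x^2 + 8x^3 - 7x^4 + 4x^5 - 2x^6 + x^7
<D> = A^-22 - 2A^-18 + 4A^-14 - 7A^-10 + 8A^-6 - 8A^-2 + 8A^2 - 6A^6 + 4A^10 - 2A^14 + A^18 (w = +2)
1 component over 14 crossings, w = +2
9 Fox colorings among 3^14, |V(-1)| = 51: tricolorable
why: det 51 = |V(-1)|; divisible by 3, so tricolorable


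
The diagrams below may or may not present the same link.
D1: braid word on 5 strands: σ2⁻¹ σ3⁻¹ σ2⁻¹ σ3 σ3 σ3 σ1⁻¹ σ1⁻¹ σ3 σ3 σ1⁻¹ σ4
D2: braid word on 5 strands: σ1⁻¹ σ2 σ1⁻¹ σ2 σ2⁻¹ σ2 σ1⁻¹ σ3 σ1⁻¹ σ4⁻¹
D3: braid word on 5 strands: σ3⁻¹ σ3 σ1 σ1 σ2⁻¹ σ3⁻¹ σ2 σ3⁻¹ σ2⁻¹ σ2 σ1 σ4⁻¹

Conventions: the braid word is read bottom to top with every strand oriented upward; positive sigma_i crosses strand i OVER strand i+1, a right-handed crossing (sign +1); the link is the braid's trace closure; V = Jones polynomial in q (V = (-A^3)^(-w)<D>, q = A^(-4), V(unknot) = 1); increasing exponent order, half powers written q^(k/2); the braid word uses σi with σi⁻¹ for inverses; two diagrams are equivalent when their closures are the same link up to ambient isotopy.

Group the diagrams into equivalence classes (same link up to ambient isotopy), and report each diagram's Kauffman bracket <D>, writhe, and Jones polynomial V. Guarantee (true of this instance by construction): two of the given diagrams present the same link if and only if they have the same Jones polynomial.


classes: {D1} | {D2} | {D3}
V(D1) = -q^-3 + q^-2 - q^-1 + 3 - q + q^2 - q^3  [12 crossings, <D> = -A^-12 + A^-8 - A^-4 + 3 - A^4 + A^8 - A^12, w = 0]
V(D2) = q^-5 - 2q^-4 + 2q^-3 - 2q^-2 + 2q^-1 - 1 + q  (w -2, c 10, <D> = A^-10 - A^-6 + 2A^-2 - 2A^2 + 2A^6 - 2A^10 + A^14)
D3 (bracket -A^-16 + A^-12 + A^-4; 12 crossings at w = 0): V = q + q^3 - q^4
note: 3 classes among 3 diagrams; unequal V(q) rules out equality


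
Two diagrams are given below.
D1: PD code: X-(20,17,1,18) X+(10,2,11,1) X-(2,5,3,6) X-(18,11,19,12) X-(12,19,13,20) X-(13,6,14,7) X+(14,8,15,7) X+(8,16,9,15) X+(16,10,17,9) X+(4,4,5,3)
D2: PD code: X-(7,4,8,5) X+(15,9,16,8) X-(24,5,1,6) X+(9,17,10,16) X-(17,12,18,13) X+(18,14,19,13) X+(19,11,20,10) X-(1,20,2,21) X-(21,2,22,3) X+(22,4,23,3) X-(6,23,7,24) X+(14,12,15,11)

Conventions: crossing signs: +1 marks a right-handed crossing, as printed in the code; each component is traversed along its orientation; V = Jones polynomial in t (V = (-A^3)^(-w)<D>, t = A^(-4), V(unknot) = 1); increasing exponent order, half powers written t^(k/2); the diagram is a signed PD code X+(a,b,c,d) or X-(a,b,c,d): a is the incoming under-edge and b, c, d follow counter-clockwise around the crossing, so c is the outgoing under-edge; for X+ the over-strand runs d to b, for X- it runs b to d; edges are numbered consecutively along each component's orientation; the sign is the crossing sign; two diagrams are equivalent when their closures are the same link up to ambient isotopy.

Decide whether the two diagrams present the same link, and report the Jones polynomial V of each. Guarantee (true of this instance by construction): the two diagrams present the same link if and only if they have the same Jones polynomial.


same link: no
V(D1) = -t^-3 + 2t^-2 - 2t^-1 + 3 - 2t + 2t^2 - t^3  [10 crossings, <D> = -A^-12 + 2A^-8 - 2A^-4 + 3 - 2A^4 + 2A^8 - A^12, w = 0]
V(D2) = -t^-3 + t^-2 - t^-1 + 3 - t + t^2 - t^3  (w 0, c 12, <D> = -A^-12 + A^-8 - A^-4 + 3 - A^4 + A^8 - A^12)
note: V(t) takes 2 values over 2 diagrams, fixing the grouping


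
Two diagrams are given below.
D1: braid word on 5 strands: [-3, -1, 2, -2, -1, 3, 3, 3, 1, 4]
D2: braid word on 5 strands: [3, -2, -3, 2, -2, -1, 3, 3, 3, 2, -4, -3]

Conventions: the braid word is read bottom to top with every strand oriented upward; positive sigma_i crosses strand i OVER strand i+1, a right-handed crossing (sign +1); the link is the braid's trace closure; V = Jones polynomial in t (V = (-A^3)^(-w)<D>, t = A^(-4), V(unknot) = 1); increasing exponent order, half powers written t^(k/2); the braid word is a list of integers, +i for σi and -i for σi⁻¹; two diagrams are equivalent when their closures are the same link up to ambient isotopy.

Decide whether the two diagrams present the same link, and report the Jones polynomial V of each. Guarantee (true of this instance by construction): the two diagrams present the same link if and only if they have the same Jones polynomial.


same link: yes
V(D1) = 1 + t + t^2 + t^3  [10 crossings, <D> = A^-6 + A^-2 + A^2 + A^6, w = +2]
V(D2) = 1 + t + t^2 + t^3  (w 0, c 12, <D> = A^-12 + A^-8 + A^-4 + 1)
note: D2 (12 crossings) and D1 (10) are Markov-related braid presentations


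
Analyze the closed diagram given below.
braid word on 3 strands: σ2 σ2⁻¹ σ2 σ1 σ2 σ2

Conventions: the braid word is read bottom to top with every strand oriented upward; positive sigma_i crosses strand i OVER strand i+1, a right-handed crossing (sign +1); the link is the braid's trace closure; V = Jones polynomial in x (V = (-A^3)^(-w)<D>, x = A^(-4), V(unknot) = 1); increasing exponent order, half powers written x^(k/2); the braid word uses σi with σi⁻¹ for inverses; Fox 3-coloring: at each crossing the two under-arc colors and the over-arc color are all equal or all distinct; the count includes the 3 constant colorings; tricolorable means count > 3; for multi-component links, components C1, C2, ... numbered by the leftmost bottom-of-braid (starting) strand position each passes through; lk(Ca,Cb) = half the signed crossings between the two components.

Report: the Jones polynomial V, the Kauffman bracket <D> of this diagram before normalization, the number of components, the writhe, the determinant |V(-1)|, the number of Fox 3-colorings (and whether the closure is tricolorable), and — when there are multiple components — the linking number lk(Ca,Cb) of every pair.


V = x + x^3 - x^4
<D> = -A^-4 + 1 + A^8 (w = +4)
1 component over 6 crossings, w = +4
9 Fox colorings among 3^6, |V(-1)| = 3: tricolorable
why: V spans 3 powers of x: at least 3 crossings in any diagram


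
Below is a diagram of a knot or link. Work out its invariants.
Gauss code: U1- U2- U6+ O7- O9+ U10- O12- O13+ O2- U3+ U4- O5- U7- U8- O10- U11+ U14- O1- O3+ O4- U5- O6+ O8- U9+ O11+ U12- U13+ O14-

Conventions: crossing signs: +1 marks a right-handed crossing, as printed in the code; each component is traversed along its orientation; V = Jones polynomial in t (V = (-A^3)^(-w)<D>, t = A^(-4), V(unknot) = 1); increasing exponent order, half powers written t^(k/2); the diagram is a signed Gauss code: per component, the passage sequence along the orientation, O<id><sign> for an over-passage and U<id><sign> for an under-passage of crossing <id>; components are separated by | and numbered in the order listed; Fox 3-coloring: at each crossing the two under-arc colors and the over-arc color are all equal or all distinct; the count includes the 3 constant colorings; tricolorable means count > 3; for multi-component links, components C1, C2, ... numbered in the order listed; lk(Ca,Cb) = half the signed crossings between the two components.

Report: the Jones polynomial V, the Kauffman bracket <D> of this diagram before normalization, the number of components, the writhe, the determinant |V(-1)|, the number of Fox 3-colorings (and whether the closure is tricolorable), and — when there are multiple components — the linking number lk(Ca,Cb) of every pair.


V = -t^-6 + t^-5 - t^-4 + 2t^-3 - t^-2 + t^-1
<D> = A^-8 - A^-4 + 2 - A^4 + A^8 - A^12 (w = -4)
1 component over 14 crossings, w = -4
3 Fox colorings among 3^14, |V(-1)| = 7: not tricolorable
why: V spans 5 powers of t: at least 5 crossings in any diagram


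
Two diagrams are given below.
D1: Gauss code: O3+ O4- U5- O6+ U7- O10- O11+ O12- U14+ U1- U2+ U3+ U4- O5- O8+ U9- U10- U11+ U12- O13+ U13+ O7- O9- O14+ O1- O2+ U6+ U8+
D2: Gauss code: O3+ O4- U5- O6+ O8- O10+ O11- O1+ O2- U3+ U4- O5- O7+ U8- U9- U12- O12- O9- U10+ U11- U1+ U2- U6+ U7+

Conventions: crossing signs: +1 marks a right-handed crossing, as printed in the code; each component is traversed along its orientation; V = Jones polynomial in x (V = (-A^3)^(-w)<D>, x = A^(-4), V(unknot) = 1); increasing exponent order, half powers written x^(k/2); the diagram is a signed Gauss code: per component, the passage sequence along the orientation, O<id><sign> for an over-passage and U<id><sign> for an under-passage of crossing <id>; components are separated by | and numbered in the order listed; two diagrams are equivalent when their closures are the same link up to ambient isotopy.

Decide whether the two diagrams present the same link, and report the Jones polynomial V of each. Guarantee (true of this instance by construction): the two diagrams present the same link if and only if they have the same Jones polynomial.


equivalent: yes
D1 (bracket 1; 14 crossings at w = 0): V = 1
D2 (bracket A^-6; 12 crossings at w = -2): V = 1
key observation: one V(x) for all 2 diagrams — one class (guaranteed)


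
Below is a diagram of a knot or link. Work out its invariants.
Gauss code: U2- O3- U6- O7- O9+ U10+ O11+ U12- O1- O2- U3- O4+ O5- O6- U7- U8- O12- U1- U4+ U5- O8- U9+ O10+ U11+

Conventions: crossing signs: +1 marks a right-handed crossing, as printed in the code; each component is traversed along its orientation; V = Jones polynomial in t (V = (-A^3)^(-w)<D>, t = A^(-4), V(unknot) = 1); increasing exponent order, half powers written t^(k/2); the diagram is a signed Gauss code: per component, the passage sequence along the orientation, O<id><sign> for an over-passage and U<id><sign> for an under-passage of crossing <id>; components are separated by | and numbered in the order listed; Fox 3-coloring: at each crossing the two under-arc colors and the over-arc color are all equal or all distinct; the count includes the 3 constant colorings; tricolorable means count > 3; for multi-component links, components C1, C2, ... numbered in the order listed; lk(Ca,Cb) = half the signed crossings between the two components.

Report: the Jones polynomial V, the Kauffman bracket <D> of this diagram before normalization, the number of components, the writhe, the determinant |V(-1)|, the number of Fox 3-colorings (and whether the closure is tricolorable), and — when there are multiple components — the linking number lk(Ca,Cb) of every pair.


V = -t^-8 + 2t^-7 - 3t^-6 + 4t^-5 - 5t^-4 + 5t^-3 - 3t^-2 + 3t^-1 - 1
<D> = -A^-12 + 3A^-8 - 3A^-4 + 5 - 5A^4 + 4A^8 - 3A^12 + 2A^16 - A^20 (w = -4)
1 component over 12 crossings, w = -4
9 Fox colorings among 3^12, |V(-1)| = 27: tricolorable
why: |V(-1)| = 27: so tricolorable, since 3 divides 27


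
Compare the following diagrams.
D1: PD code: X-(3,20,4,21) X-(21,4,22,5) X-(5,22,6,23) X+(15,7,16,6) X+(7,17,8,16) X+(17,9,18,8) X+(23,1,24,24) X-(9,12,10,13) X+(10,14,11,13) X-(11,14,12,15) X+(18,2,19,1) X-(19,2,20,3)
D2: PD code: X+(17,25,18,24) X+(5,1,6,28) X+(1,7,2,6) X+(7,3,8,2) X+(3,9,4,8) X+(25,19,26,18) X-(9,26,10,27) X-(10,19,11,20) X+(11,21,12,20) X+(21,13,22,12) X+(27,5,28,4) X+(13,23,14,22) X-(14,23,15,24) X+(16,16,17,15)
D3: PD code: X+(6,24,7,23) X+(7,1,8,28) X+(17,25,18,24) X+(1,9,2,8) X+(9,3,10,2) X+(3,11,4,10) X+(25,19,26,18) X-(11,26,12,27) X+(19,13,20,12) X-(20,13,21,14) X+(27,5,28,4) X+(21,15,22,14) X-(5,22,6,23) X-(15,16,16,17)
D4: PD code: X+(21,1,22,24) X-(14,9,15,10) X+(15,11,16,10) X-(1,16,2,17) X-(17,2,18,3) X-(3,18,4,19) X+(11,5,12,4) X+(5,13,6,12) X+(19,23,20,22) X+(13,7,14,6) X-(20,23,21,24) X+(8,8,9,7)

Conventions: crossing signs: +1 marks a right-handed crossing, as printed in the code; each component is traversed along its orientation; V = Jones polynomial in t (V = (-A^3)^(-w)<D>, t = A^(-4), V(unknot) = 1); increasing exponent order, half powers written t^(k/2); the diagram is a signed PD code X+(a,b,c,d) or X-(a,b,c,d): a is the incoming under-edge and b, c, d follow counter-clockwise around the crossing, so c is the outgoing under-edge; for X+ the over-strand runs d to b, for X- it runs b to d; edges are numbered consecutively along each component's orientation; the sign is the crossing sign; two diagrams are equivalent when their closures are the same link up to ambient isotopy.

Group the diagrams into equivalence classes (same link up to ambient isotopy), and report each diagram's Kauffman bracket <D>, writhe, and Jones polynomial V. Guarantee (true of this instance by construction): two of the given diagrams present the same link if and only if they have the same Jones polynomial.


grouping into links: {D1, D4} | {D2, D3}
V(D1) = -t^-3 + t^-2 - t^-1 + 3 - t + t^2 - t^3  (w 0, c 12, <D> = -A^-12 + A^-8 - A^-4 + 3 - A^4 + A^8 - A^12)
D2 (bracket A^-20 - 2A^-16 + 2A^-12 - 3A^-8 + 2A^-4 - 2 + 2A^4 + A^12; 14 crossings at w = +8): V = t^3 + 2t^5 - 2t^6 + 2t^7 - 3t^8 + 2t^9 - 2t^10 + t^11
D3 (bracket A^-26 - 2A^-22 + 2A^-18 - 3A^-14 + 2A^-10 - 2A^-6 + 2A^-2 + A^6; 14 crossings at w = +6): V = t^3 + 2t^5 - 2t^6 + 2t^7 - 3t^8 + 2t^9 - 2t^10 + t^11
D4 (bracket -A^-6 + A^-2 - A^2 + 3A^6 - A^10 + A^14 - A^18; 12 crossings at w = +2): V = -t^-3 + t^-2 - t^-1 + 3 - t + t^2 - t^3
key observation: comparing 4 Jones polynomials yields 2 groups


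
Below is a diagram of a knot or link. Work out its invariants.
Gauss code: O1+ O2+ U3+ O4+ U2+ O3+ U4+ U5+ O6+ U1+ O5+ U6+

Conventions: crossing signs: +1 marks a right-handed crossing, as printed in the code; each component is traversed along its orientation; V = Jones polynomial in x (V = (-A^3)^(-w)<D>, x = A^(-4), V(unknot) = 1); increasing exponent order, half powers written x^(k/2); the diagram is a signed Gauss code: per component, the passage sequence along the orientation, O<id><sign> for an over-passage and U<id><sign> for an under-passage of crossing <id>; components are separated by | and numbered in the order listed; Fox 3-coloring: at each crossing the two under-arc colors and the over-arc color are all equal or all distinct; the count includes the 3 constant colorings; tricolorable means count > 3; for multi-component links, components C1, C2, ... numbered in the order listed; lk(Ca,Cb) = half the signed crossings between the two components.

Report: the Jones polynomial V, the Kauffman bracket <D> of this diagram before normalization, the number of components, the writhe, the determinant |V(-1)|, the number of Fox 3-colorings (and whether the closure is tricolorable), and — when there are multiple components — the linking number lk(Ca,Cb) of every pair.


V = x^2 + 2x^4 - 2x^5 + x^6 - 2x^7 + x^8
<D> = A^-14 - 2A^-10 + A^-6 - 2A^-2 + 2A^2 + A^10 (w = +6)
1 component over 6 crossings, w = +6
27 Fox colorings among 3^6, |V(-1)| = 9: tricolorable
why: V spans 6 powers of x: at least 6 crossings in any diagram
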